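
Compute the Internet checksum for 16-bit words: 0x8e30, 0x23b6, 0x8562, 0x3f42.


Sum all words (with carry folding):
+ 0x8e30 = 0x8e30
+ 0x23b6 = 0xb1e6
+ 0x8562 = 0x3749
+ 0x3f42 = 0x768b
One's complement: ~0x768b
Checksum = 0x8974


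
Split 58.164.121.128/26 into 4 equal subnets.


New prefix = 26 + 2 = 28
Each subnet has 16 addresses
  58.164.121.128/28
  58.164.121.144/28
  58.164.121.160/28
  58.164.121.176/28
Subnets: 58.164.121.128/28, 58.164.121.144/28, 58.164.121.160/28, 58.164.121.176/28


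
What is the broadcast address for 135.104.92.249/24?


Network: 135.104.92.0/24
Host bits = 8
Set all host bits to 1:
Broadcast: 135.104.92.255


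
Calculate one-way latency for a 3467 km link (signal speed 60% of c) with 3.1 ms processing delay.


Speed = 0.6 * 3e5 km/s = 180000 km/s
Propagation delay = 3467 / 180000 = 0.0193 s = 19.2611 ms
Processing delay = 3.1 ms
Total one-way latency = 22.3611 ms


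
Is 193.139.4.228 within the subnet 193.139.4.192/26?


Subnet network: 193.139.4.192
Test IP AND mask: 193.139.4.192
Yes, 193.139.4.228 is in 193.139.4.192/26


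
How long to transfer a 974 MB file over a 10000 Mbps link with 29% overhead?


Effective throughput = 10000 * (1 - 29/100) = 7100 Mbps
File size in Mb = 974 * 8 = 7792 Mb
Time = 7792 / 7100
Time = 1.0975 seconds


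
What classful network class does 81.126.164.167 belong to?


First octet: 81
Binary: 01010001
0xxxxxxx -> Class A (1-126)
Class A, default mask 255.0.0.0 (/8)


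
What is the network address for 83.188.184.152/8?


IP:   01010011.10111100.10111000.10011000
Mask: 11111111.00000000.00000000.00000000
AND operation:
Net:  01010011.00000000.00000000.00000000
Network: 83.0.0.0/8


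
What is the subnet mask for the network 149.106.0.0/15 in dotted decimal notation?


/15 means 15 network bits, 17 host bits
Binary: 11111111111111100000000000000000
Mask: 255.254.0.0


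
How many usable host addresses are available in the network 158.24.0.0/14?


Host bits = 32 - 14 = 18
Total addresses = 2^18 = 262144
Usable = total - 2 (network and broadcast)
Usable hosts: 262142


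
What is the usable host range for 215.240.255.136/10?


Network: 215.192.0.0
Broadcast: 215.255.255.255
First usable = network + 1
Last usable = broadcast - 1
Range: 215.192.0.1 to 215.255.255.254


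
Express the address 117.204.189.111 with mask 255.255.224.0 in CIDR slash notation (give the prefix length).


Binary: 11111111.11111111.11100000.00000000
Count leading 1s
Prefix: /19


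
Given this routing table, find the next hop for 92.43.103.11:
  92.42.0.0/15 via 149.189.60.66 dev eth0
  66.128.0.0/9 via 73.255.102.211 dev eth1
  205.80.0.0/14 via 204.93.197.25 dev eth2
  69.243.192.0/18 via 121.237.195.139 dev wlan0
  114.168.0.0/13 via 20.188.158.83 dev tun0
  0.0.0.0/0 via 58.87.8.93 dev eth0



Longest prefix match for 92.43.103.11:
  /15 92.42.0.0: MATCH
  /9 66.128.0.0: no
  /14 205.80.0.0: no
  /18 69.243.192.0: no
  /13 114.168.0.0: no
  /0 0.0.0.0: MATCH
Selected: next-hop 149.189.60.66 via eth0 (matched /15)


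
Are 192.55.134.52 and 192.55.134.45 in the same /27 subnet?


Mask: 255.255.255.224
192.55.134.52 AND mask = 192.55.134.32
192.55.134.45 AND mask = 192.55.134.32
Yes, same subnet (192.55.134.32)


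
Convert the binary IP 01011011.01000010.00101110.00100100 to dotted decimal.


01011011 = 91
01000010 = 66
00101110 = 46
00100100 = 36
IP: 91.66.46.36


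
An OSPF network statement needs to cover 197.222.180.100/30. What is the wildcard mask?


Subnet mask: 255.255.255.252
Wildcard = 255.255.255.255 - subnet mask
255 - 255 = 0
255 - 255 = 0
255 - 255 = 0
255 - 252 = 3
Wildcard: 0.0.0.3


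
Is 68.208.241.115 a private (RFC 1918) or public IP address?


RFC 1918 private ranges:
  10.0.0.0/8 (10.0.0.0 - 10.255.255.255)
  172.16.0.0/12 (172.16.0.0 - 172.31.255.255)
  192.168.0.0/16 (192.168.0.0 - 192.168.255.255)
Public (not in any RFC 1918 range)


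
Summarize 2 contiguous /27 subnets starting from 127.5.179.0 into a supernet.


Original prefix: /27
Number of subnets: 2 = 2^1
New prefix = 27 - 1 = 26
Supernet: 127.5.179.0/26


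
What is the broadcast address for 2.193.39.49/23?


Network: 2.193.38.0/23
Host bits = 9
Set all host bits to 1:
Broadcast: 2.193.39.255


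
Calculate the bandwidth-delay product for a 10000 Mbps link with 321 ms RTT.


BDP = bandwidth * RTT
= 10000 Mbps * 321 ms
= 10000 * 1e6 * 321 / 1000 bits
= 3210000000 bits
= 401250000 bytes
= 391845.7031 KB
BDP = 3210000000 bits (401250000 bytes)


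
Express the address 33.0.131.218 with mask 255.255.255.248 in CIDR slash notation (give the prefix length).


Binary: 11111111.11111111.11111111.11111000
Count leading 1s
Prefix: /29


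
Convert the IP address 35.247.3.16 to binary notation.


35 = 00100011
247 = 11110111
3 = 00000011
16 = 00010000
Binary: 00100011.11110111.00000011.00010000


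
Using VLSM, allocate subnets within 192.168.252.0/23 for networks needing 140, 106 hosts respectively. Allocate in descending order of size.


140 hosts -> /24 (254 usable): 192.168.252.0/24
106 hosts -> /25 (126 usable): 192.168.253.0/25
Allocation: 192.168.252.0/24 (140 hosts, 254 usable); 192.168.253.0/25 (106 hosts, 126 usable)


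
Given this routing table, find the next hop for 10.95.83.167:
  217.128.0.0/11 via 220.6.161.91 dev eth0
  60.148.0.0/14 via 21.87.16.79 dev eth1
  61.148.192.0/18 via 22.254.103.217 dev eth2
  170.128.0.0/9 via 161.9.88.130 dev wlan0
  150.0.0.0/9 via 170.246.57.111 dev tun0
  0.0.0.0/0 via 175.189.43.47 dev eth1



Longest prefix match for 10.95.83.167:
  /11 217.128.0.0: no
  /14 60.148.0.0: no
  /18 61.148.192.0: no
  /9 170.128.0.0: no
  /9 150.0.0.0: no
  /0 0.0.0.0: MATCH
Selected: next-hop 175.189.43.47 via eth1 (matched /0)


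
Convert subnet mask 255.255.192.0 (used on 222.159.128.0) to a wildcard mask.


Subnet mask: 255.255.192.0
Wildcard = 255.255.255.255 - subnet mask
255 - 255 = 0
255 - 255 = 0
255 - 192 = 63
255 - 0 = 255
Wildcard: 0.0.63.255


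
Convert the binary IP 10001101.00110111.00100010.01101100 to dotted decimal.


10001101 = 141
00110111 = 55
00100010 = 34
01101100 = 108
IP: 141.55.34.108


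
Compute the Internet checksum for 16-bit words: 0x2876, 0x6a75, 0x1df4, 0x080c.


Sum all words (with carry folding):
+ 0x2876 = 0x2876
+ 0x6a75 = 0x92eb
+ 0x1df4 = 0xb0df
+ 0x080c = 0xb8eb
One's complement: ~0xb8eb
Checksum = 0x4714


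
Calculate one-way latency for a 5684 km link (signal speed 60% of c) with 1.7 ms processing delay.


Speed = 0.6 * 3e5 km/s = 180000 km/s
Propagation delay = 5684 / 180000 = 0.0316 s = 31.5778 ms
Processing delay = 1.7 ms
Total one-way latency = 33.2778 ms


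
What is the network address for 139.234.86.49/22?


IP:   10001011.11101010.01010110.00110001
Mask: 11111111.11111111.11111100.00000000
AND operation:
Net:  10001011.11101010.01010100.00000000
Network: 139.234.84.0/22


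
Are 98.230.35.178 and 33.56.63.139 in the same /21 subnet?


Mask: 255.255.248.0
98.230.35.178 AND mask = 98.230.32.0
33.56.63.139 AND mask = 33.56.56.0
No, different subnets (98.230.32.0 vs 33.56.56.0)


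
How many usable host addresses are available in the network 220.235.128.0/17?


Host bits = 32 - 17 = 15
Total addresses = 2^15 = 32768
Usable = total - 2 (network and broadcast)
Usable hosts: 32766


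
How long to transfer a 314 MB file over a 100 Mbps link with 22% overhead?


Effective throughput = 100 * (1 - 22/100) = 78 Mbps
File size in Mb = 314 * 8 = 2512 Mb
Time = 2512 / 78
Time = 32.2051 seconds


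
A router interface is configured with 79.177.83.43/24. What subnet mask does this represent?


/24 means 24 network bits, 8 host bits
Binary: 11111111111111111111111100000000
Mask: 255.255.255.0


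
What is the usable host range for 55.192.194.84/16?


Network: 55.192.0.0
Broadcast: 55.192.255.255
First usable = network + 1
Last usable = broadcast - 1
Range: 55.192.0.1 to 55.192.255.254


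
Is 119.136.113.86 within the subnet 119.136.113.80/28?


Subnet network: 119.136.113.80
Test IP AND mask: 119.136.113.80
Yes, 119.136.113.86 is in 119.136.113.80/28


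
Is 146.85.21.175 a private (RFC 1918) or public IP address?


RFC 1918 private ranges:
  10.0.0.0/8 (10.0.0.0 - 10.255.255.255)
  172.16.0.0/12 (172.16.0.0 - 172.31.255.255)
  192.168.0.0/16 (192.168.0.0 - 192.168.255.255)
Public (not in any RFC 1918 range)


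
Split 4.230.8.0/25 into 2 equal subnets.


New prefix = 25 + 1 = 26
Each subnet has 64 addresses
  4.230.8.0/26
  4.230.8.64/26
Subnets: 4.230.8.0/26, 4.230.8.64/26


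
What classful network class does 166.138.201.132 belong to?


First octet: 166
Binary: 10100110
10xxxxxx -> Class B (128-191)
Class B, default mask 255.255.0.0 (/16)


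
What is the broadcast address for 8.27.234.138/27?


Network: 8.27.234.128/27
Host bits = 5
Set all host bits to 1:
Broadcast: 8.27.234.159


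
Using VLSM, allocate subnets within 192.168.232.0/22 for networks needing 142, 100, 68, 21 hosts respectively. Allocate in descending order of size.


142 hosts -> /24 (254 usable): 192.168.232.0/24
100 hosts -> /25 (126 usable): 192.168.233.0/25
68 hosts -> /25 (126 usable): 192.168.233.128/25
21 hosts -> /27 (30 usable): 192.168.234.0/27
Allocation: 192.168.232.0/24 (142 hosts, 254 usable); 192.168.233.0/25 (100 hosts, 126 usable); 192.168.233.128/25 (68 hosts, 126 usable); 192.168.234.0/27 (21 hosts, 30 usable)


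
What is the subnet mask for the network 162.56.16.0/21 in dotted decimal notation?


/21 means 21 network bits, 11 host bits
Binary: 11111111111111111111100000000000
Mask: 255.255.248.0


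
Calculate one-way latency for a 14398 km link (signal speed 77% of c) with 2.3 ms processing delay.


Speed = 0.77 * 3e5 km/s = 231000 km/s
Propagation delay = 14398 / 231000 = 0.0623 s = 62.329 ms
Processing delay = 2.3 ms
Total one-way latency = 64.629 ms


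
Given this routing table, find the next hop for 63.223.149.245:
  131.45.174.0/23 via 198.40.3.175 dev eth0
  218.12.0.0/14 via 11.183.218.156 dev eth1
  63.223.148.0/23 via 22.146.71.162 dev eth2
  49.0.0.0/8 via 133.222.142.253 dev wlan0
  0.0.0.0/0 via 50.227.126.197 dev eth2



Longest prefix match for 63.223.149.245:
  /23 131.45.174.0: no
  /14 218.12.0.0: no
  /23 63.223.148.0: MATCH
  /8 49.0.0.0: no
  /0 0.0.0.0: MATCH
Selected: next-hop 22.146.71.162 via eth2 (matched /23)


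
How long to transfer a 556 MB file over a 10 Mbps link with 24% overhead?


Effective throughput = 10 * (1 - 24/100) = 7.6 Mbps
File size in Mb = 556 * 8 = 4448 Mb
Time = 4448 / 7.6
Time = 585.2632 seconds


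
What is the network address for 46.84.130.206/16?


IP:   00101110.01010100.10000010.11001110
Mask: 11111111.11111111.00000000.00000000
AND operation:
Net:  00101110.01010100.00000000.00000000
Network: 46.84.0.0/16


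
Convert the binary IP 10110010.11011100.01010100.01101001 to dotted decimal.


10110010 = 178
11011100 = 220
01010100 = 84
01101001 = 105
IP: 178.220.84.105


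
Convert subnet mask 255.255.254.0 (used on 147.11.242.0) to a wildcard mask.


Subnet mask: 255.255.254.0
Wildcard = 255.255.255.255 - subnet mask
255 - 255 = 0
255 - 255 = 0
255 - 254 = 1
255 - 0 = 255
Wildcard: 0.0.1.255


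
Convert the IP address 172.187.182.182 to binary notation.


172 = 10101100
187 = 10111011
182 = 10110110
182 = 10110110
Binary: 10101100.10111011.10110110.10110110


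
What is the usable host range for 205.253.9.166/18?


Network: 205.253.0.0
Broadcast: 205.253.63.255
First usable = network + 1
Last usable = broadcast - 1
Range: 205.253.0.1 to 205.253.63.254


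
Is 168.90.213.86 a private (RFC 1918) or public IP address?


RFC 1918 private ranges:
  10.0.0.0/8 (10.0.0.0 - 10.255.255.255)
  172.16.0.0/12 (172.16.0.0 - 172.31.255.255)
  192.168.0.0/16 (192.168.0.0 - 192.168.255.255)
Public (not in any RFC 1918 range)


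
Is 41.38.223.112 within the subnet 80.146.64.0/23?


Subnet network: 80.146.64.0
Test IP AND mask: 41.38.222.0
No, 41.38.223.112 is not in 80.146.64.0/23


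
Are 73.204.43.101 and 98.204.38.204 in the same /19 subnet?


Mask: 255.255.224.0
73.204.43.101 AND mask = 73.204.32.0
98.204.38.204 AND mask = 98.204.32.0
No, different subnets (73.204.32.0 vs 98.204.32.0)


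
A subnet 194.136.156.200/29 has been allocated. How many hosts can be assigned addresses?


Host bits = 32 - 29 = 3
Total addresses = 2^3 = 8
Usable = total - 2 (network and broadcast)
Usable hosts: 6


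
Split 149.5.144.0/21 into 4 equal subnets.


New prefix = 21 + 2 = 23
Each subnet has 512 addresses
  149.5.144.0/23
  149.5.146.0/23
  149.5.148.0/23
  149.5.150.0/23
Subnets: 149.5.144.0/23, 149.5.146.0/23, 149.5.148.0/23, 149.5.150.0/23


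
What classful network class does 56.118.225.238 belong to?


First octet: 56
Binary: 00111000
0xxxxxxx -> Class A (1-126)
Class A, default mask 255.0.0.0 (/8)


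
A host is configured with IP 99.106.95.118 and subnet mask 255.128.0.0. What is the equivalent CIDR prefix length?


Binary: 11111111.10000000.00000000.00000000
Count leading 1s
Prefix: /9


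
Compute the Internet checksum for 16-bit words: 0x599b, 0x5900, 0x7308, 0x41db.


Sum all words (with carry folding):
+ 0x599b = 0x599b
+ 0x5900 = 0xb29b
+ 0x7308 = 0x25a4
+ 0x41db = 0x677f
One's complement: ~0x677f
Checksum = 0x9880


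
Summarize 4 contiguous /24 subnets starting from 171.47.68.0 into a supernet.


Original prefix: /24
Number of subnets: 4 = 2^2
New prefix = 24 - 2 = 22
Supernet: 171.47.68.0/22


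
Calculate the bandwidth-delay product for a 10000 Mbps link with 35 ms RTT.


BDP = bandwidth * RTT
= 10000 Mbps * 35 ms
= 10000 * 1e6 * 35 / 1000 bits
= 350000000 bits
= 43750000 bytes
= 42724.6094 KB
BDP = 350000000 bits (43750000 bytes)


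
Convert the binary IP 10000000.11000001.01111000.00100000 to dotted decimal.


10000000 = 128
11000001 = 193
01111000 = 120
00100000 = 32
IP: 128.193.120.32


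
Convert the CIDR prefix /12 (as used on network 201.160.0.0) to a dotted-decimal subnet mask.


/12 means 12 network bits, 20 host bits
Binary: 11111111111100000000000000000000
Mask: 255.240.0.0


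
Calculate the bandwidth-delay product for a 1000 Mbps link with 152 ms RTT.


BDP = bandwidth * RTT
= 1000 Mbps * 152 ms
= 1000 * 1e6 * 152 / 1000 bits
= 152000000 bits
= 19000000 bytes
= 18554.6875 KB
BDP = 152000000 bits (19000000 bytes)


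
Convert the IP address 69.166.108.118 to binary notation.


69 = 01000101
166 = 10100110
108 = 01101100
118 = 01110110
Binary: 01000101.10100110.01101100.01110110


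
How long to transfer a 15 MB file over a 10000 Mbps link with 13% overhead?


Effective throughput = 10000 * (1 - 13/100) = 8700 Mbps
File size in Mb = 15 * 8 = 120 Mb
Time = 120 / 8700
Time = 0.0138 seconds


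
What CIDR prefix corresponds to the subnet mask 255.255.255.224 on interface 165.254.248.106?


Binary: 11111111.11111111.11111111.11100000
Count leading 1s
Prefix: /27


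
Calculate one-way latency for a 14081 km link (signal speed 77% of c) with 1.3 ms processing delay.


Speed = 0.77 * 3e5 km/s = 231000 km/s
Propagation delay = 14081 / 231000 = 0.061 s = 60.9567 ms
Processing delay = 1.3 ms
Total one-way latency = 62.2567 ms


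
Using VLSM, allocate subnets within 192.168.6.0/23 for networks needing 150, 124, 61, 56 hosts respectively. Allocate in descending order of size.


150 hosts -> /24 (254 usable): 192.168.6.0/24
124 hosts -> /25 (126 usable): 192.168.7.0/25
61 hosts -> /26 (62 usable): 192.168.7.128/26
56 hosts -> /26 (62 usable): 192.168.7.192/26
Allocation: 192.168.6.0/24 (150 hosts, 254 usable); 192.168.7.0/25 (124 hosts, 126 usable); 192.168.7.128/26 (61 hosts, 62 usable); 192.168.7.192/26 (56 hosts, 62 usable)


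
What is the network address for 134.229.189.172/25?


IP:   10000110.11100101.10111101.10101100
Mask: 11111111.11111111.11111111.10000000
AND operation:
Net:  10000110.11100101.10111101.10000000
Network: 134.229.189.128/25


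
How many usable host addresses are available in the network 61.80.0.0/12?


Host bits = 32 - 12 = 20
Total addresses = 2^20 = 1048576
Usable = total - 2 (network and broadcast)
Usable hosts: 1048574


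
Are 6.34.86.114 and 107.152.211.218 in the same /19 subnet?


Mask: 255.255.224.0
6.34.86.114 AND mask = 6.34.64.0
107.152.211.218 AND mask = 107.152.192.0
No, different subnets (6.34.64.0 vs 107.152.192.0)


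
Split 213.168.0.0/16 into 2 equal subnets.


New prefix = 16 + 1 = 17
Each subnet has 32768 addresses
  213.168.0.0/17
  213.168.128.0/17
Subnets: 213.168.0.0/17, 213.168.128.0/17


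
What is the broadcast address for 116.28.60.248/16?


Network: 116.28.0.0/16
Host bits = 16
Set all host bits to 1:
Broadcast: 116.28.255.255


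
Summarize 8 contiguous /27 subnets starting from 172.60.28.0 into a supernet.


Original prefix: /27
Number of subnets: 8 = 2^3
New prefix = 27 - 3 = 24
Supernet: 172.60.28.0/24


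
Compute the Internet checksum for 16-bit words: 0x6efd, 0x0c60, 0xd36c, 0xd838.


Sum all words (with carry folding):
+ 0x6efd = 0x6efd
+ 0x0c60 = 0x7b5d
+ 0xd36c = 0x4eca
+ 0xd838 = 0x2703
One's complement: ~0x2703
Checksum = 0xd8fc


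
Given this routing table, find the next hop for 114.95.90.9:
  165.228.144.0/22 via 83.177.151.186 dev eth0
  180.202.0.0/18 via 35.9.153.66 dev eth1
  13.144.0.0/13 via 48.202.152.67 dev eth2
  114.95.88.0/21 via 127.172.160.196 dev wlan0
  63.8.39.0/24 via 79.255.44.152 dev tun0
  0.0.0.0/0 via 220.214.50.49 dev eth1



Longest prefix match for 114.95.90.9:
  /22 165.228.144.0: no
  /18 180.202.0.0: no
  /13 13.144.0.0: no
  /21 114.95.88.0: MATCH
  /24 63.8.39.0: no
  /0 0.0.0.0: MATCH
Selected: next-hop 127.172.160.196 via wlan0 (matched /21)


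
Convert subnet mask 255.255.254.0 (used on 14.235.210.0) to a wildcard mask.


Subnet mask: 255.255.254.0
Wildcard = 255.255.255.255 - subnet mask
255 - 255 = 0
255 - 255 = 0
255 - 254 = 1
255 - 0 = 255
Wildcard: 0.0.1.255


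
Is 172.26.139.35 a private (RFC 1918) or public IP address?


RFC 1918 private ranges:
  10.0.0.0/8 (10.0.0.0 - 10.255.255.255)
  172.16.0.0/12 (172.16.0.0 - 172.31.255.255)
  192.168.0.0/16 (192.168.0.0 - 192.168.255.255)
Private (in 172.16.0.0/12)


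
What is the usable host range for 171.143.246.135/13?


Network: 171.136.0.0
Broadcast: 171.143.255.255
First usable = network + 1
Last usable = broadcast - 1
Range: 171.136.0.1 to 171.143.255.254


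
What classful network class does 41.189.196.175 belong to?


First octet: 41
Binary: 00101001
0xxxxxxx -> Class A (1-126)
Class A, default mask 255.0.0.0 (/8)


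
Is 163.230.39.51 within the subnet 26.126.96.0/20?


Subnet network: 26.126.96.0
Test IP AND mask: 163.230.32.0
No, 163.230.39.51 is not in 26.126.96.0/20


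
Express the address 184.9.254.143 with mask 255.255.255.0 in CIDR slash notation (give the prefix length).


Binary: 11111111.11111111.11111111.00000000
Count leading 1s
Prefix: /24


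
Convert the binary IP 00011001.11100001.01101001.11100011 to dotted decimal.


00011001 = 25
11100001 = 225
01101001 = 105
11100011 = 227
IP: 25.225.105.227


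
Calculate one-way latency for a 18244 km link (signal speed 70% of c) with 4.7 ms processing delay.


Speed = 0.7 * 3e5 km/s = 210000 km/s
Propagation delay = 18244 / 210000 = 0.0869 s = 86.8762 ms
Processing delay = 4.7 ms
Total one-way latency = 91.5762 ms


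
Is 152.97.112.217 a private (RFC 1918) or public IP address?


RFC 1918 private ranges:
  10.0.0.0/8 (10.0.0.0 - 10.255.255.255)
  172.16.0.0/12 (172.16.0.0 - 172.31.255.255)
  192.168.0.0/16 (192.168.0.0 - 192.168.255.255)
Public (not in any RFC 1918 range)


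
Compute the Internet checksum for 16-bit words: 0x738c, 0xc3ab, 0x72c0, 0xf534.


Sum all words (with carry folding):
+ 0x738c = 0x738c
+ 0xc3ab = 0x3738
+ 0x72c0 = 0xa9f8
+ 0xf534 = 0x9f2d
One's complement: ~0x9f2d
Checksum = 0x60d2


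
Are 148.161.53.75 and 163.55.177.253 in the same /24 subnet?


Mask: 255.255.255.0
148.161.53.75 AND mask = 148.161.53.0
163.55.177.253 AND mask = 163.55.177.0
No, different subnets (148.161.53.0 vs 163.55.177.0)


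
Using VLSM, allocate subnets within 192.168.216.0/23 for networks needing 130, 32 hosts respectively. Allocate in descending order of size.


130 hosts -> /24 (254 usable): 192.168.216.0/24
32 hosts -> /26 (62 usable): 192.168.217.0/26
Allocation: 192.168.216.0/24 (130 hosts, 254 usable); 192.168.217.0/26 (32 hosts, 62 usable)


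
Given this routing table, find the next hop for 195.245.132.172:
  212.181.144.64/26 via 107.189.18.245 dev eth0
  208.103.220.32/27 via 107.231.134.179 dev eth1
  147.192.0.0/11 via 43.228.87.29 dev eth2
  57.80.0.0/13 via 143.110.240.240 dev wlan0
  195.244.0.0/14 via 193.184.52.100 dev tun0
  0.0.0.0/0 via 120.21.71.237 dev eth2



Longest prefix match for 195.245.132.172:
  /26 212.181.144.64: no
  /27 208.103.220.32: no
  /11 147.192.0.0: no
  /13 57.80.0.0: no
  /14 195.244.0.0: MATCH
  /0 0.0.0.0: MATCH
Selected: next-hop 193.184.52.100 via tun0 (matched /14)


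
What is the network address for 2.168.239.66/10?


IP:   00000010.10101000.11101111.01000010
Mask: 11111111.11000000.00000000.00000000
AND operation:
Net:  00000010.10000000.00000000.00000000
Network: 2.128.0.0/10


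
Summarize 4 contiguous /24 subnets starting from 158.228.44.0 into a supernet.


Original prefix: /24
Number of subnets: 4 = 2^2
New prefix = 24 - 2 = 22
Supernet: 158.228.44.0/22


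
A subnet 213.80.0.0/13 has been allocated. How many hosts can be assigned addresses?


Host bits = 32 - 13 = 19
Total addresses = 2^19 = 524288
Usable = total - 2 (network and broadcast)
Usable hosts: 524286


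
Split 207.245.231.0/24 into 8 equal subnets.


New prefix = 24 + 3 = 27
Each subnet has 32 addresses
  207.245.231.0/27
  207.245.231.32/27
  207.245.231.64/27
  207.245.231.96/27
  207.245.231.128/27
  207.245.231.160/27
  207.245.231.192/27
  207.245.231.224/27
Subnets: 207.245.231.0/27, 207.245.231.32/27, 207.245.231.64/27, 207.245.231.96/27, 207.245.231.128/27, 207.245.231.160/27, 207.245.231.192/27, 207.245.231.224/27


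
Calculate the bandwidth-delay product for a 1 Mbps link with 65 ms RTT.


BDP = bandwidth * RTT
= 1 Mbps * 65 ms
= 1 * 1e6 * 65 / 1000 bits
= 65000 bits
= 8125 bytes
= 7.9346 KB
BDP = 65000 bits (8125 bytes)


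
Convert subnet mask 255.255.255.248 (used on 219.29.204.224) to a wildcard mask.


Subnet mask: 255.255.255.248
Wildcard = 255.255.255.255 - subnet mask
255 - 255 = 0
255 - 255 = 0
255 - 255 = 0
255 - 248 = 7
Wildcard: 0.0.0.7


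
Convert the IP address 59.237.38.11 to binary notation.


59 = 00111011
237 = 11101101
38 = 00100110
11 = 00001011
Binary: 00111011.11101101.00100110.00001011


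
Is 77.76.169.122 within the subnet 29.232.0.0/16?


Subnet network: 29.232.0.0
Test IP AND mask: 77.76.0.0
No, 77.76.169.122 is not in 29.232.0.0/16


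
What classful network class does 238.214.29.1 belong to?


First octet: 238
Binary: 11101110
1110xxxx -> Class D (224-239)
Class D (multicast), default mask N/A


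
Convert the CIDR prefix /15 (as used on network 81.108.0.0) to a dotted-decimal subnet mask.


/15 means 15 network bits, 17 host bits
Binary: 11111111111111100000000000000000
Mask: 255.254.0.0


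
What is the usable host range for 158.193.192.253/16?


Network: 158.193.0.0
Broadcast: 158.193.255.255
First usable = network + 1
Last usable = broadcast - 1
Range: 158.193.0.1 to 158.193.255.254


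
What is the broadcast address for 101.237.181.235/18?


Network: 101.237.128.0/18
Host bits = 14
Set all host bits to 1:
Broadcast: 101.237.191.255


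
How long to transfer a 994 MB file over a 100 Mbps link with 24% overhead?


Effective throughput = 100 * (1 - 24/100) = 76 Mbps
File size in Mb = 994 * 8 = 7952 Mb
Time = 7952 / 76
Time = 104.6316 seconds


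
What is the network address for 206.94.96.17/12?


IP:   11001110.01011110.01100000.00010001
Mask: 11111111.11110000.00000000.00000000
AND operation:
Net:  11001110.01010000.00000000.00000000
Network: 206.80.0.0/12


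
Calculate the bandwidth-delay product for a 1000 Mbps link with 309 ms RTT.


BDP = bandwidth * RTT
= 1000 Mbps * 309 ms
= 1000 * 1e6 * 309 / 1000 bits
= 309000000 bits
= 38625000 bytes
= 37719.7266 KB
BDP = 309000000 bits (38625000 bytes)


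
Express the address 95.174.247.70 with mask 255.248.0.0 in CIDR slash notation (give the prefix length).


Binary: 11111111.11111000.00000000.00000000
Count leading 1s
Prefix: /13


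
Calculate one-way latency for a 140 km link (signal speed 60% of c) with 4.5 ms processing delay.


Speed = 0.6 * 3e5 km/s = 180000 km/s
Propagation delay = 140 / 180000 = 0.0008 s = 0.7778 ms
Processing delay = 4.5 ms
Total one-way latency = 5.2778 ms


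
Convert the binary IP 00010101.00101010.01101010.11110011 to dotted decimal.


00010101 = 21
00101010 = 42
01101010 = 106
11110011 = 243
IP: 21.42.106.243


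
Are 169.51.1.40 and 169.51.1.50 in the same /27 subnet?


Mask: 255.255.255.224
169.51.1.40 AND mask = 169.51.1.32
169.51.1.50 AND mask = 169.51.1.32
Yes, same subnet (169.51.1.32)


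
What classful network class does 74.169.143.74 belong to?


First octet: 74
Binary: 01001010
0xxxxxxx -> Class A (1-126)
Class A, default mask 255.0.0.0 (/8)


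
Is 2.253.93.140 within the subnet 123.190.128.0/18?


Subnet network: 123.190.128.0
Test IP AND mask: 2.253.64.0
No, 2.253.93.140 is not in 123.190.128.0/18


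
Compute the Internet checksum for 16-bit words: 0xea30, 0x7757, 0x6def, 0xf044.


Sum all words (with carry folding):
+ 0xea30 = 0xea30
+ 0x7757 = 0x6188
+ 0x6def = 0xcf77
+ 0xf044 = 0xbfbc
One's complement: ~0xbfbc
Checksum = 0x4043


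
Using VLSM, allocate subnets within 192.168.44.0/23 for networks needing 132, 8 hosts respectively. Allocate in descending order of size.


132 hosts -> /24 (254 usable): 192.168.44.0/24
8 hosts -> /28 (14 usable): 192.168.45.0/28
Allocation: 192.168.44.0/24 (132 hosts, 254 usable); 192.168.45.0/28 (8 hosts, 14 usable)


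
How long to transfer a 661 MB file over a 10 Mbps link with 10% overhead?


Effective throughput = 10 * (1 - 10/100) = 9 Mbps
File size in Mb = 661 * 8 = 5288 Mb
Time = 5288 / 9
Time = 587.5556 seconds


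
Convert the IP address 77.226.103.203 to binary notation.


77 = 01001101
226 = 11100010
103 = 01100111
203 = 11001011
Binary: 01001101.11100010.01100111.11001011


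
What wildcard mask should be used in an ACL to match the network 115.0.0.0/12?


Subnet mask: 255.240.0.0
Wildcard = 255.255.255.255 - subnet mask
255 - 255 = 0
255 - 240 = 15
255 - 0 = 255
255 - 0 = 255
Wildcard: 0.15.255.255


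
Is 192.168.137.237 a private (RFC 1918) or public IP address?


RFC 1918 private ranges:
  10.0.0.0/8 (10.0.0.0 - 10.255.255.255)
  172.16.0.0/12 (172.16.0.0 - 172.31.255.255)
  192.168.0.0/16 (192.168.0.0 - 192.168.255.255)
Private (in 192.168.0.0/16)


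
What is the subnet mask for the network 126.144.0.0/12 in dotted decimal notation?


/12 means 12 network bits, 20 host bits
Binary: 11111111111100000000000000000000
Mask: 255.240.0.0


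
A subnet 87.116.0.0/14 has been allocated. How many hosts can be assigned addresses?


Host bits = 32 - 14 = 18
Total addresses = 2^18 = 262144
Usable = total - 2 (network and broadcast)
Usable hosts: 262142


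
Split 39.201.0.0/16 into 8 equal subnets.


New prefix = 16 + 3 = 19
Each subnet has 8192 addresses
  39.201.0.0/19
  39.201.32.0/19
  39.201.64.0/19
  39.201.96.0/19
  39.201.128.0/19
  39.201.160.0/19
  39.201.192.0/19
  39.201.224.0/19
Subnets: 39.201.0.0/19, 39.201.32.0/19, 39.201.64.0/19, 39.201.96.0/19, 39.201.128.0/19, 39.201.160.0/19, 39.201.192.0/19, 39.201.224.0/19


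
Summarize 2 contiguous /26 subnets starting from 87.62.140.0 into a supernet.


Original prefix: /26
Number of subnets: 2 = 2^1
New prefix = 26 - 1 = 25
Supernet: 87.62.140.0/25


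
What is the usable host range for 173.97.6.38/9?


Network: 173.0.0.0
Broadcast: 173.127.255.255
First usable = network + 1
Last usable = broadcast - 1
Range: 173.0.0.1 to 173.127.255.254


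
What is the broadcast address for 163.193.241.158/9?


Network: 163.128.0.0/9
Host bits = 23
Set all host bits to 1:
Broadcast: 163.255.255.255


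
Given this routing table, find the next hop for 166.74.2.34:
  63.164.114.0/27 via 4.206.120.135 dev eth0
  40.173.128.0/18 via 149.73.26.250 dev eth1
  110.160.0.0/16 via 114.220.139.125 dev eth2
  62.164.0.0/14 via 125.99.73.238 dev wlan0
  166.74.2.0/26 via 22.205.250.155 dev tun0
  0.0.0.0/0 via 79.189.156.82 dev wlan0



Longest prefix match for 166.74.2.34:
  /27 63.164.114.0: no
  /18 40.173.128.0: no
  /16 110.160.0.0: no
  /14 62.164.0.0: no
  /26 166.74.2.0: MATCH
  /0 0.0.0.0: MATCH
Selected: next-hop 22.205.250.155 via tun0 (matched /26)


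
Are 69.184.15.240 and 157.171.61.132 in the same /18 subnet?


Mask: 255.255.192.0
69.184.15.240 AND mask = 69.184.0.0
157.171.61.132 AND mask = 157.171.0.0
No, different subnets (69.184.0.0 vs 157.171.0.0)


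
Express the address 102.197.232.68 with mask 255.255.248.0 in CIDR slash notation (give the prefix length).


Binary: 11111111.11111111.11111000.00000000
Count leading 1s
Prefix: /21


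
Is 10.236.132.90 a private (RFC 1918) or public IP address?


RFC 1918 private ranges:
  10.0.0.0/8 (10.0.0.0 - 10.255.255.255)
  172.16.0.0/12 (172.16.0.0 - 172.31.255.255)
  192.168.0.0/16 (192.168.0.0 - 192.168.255.255)
Private (in 10.0.0.0/8)


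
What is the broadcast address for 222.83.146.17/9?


Network: 222.0.0.0/9
Host bits = 23
Set all host bits to 1:
Broadcast: 222.127.255.255


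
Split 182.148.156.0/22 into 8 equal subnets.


New prefix = 22 + 3 = 25
Each subnet has 128 addresses
  182.148.156.0/25
  182.148.156.128/25
  182.148.157.0/25
  182.148.157.128/25
  182.148.158.0/25
  182.148.158.128/25
  182.148.159.0/25
  182.148.159.128/25
Subnets: 182.148.156.0/25, 182.148.156.128/25, 182.148.157.0/25, 182.148.157.128/25, 182.148.158.0/25, 182.148.158.128/25, 182.148.159.0/25, 182.148.159.128/25


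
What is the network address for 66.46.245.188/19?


IP:   01000010.00101110.11110101.10111100
Mask: 11111111.11111111.11100000.00000000
AND operation:
Net:  01000010.00101110.11100000.00000000
Network: 66.46.224.0/19


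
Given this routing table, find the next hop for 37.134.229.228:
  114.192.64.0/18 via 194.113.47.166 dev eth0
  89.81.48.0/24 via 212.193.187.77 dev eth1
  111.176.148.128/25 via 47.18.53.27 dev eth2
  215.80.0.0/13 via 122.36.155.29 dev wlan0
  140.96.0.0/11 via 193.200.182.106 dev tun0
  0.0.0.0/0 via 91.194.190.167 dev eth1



Longest prefix match for 37.134.229.228:
  /18 114.192.64.0: no
  /24 89.81.48.0: no
  /25 111.176.148.128: no
  /13 215.80.0.0: no
  /11 140.96.0.0: no
  /0 0.0.0.0: MATCH
Selected: next-hop 91.194.190.167 via eth1 (matched /0)


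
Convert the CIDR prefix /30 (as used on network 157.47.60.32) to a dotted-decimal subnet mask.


/30 means 30 network bits, 2 host bits
Binary: 11111111111111111111111111111100
Mask: 255.255.255.252


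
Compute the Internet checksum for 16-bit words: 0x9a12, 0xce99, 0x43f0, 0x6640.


Sum all words (with carry folding):
+ 0x9a12 = 0x9a12
+ 0xce99 = 0x68ac
+ 0x43f0 = 0xac9c
+ 0x6640 = 0x12dd
One's complement: ~0x12dd
Checksum = 0xed22


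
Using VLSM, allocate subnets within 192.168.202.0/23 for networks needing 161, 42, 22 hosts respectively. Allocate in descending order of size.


161 hosts -> /24 (254 usable): 192.168.202.0/24
42 hosts -> /26 (62 usable): 192.168.203.0/26
22 hosts -> /27 (30 usable): 192.168.203.64/27
Allocation: 192.168.202.0/24 (161 hosts, 254 usable); 192.168.203.0/26 (42 hosts, 62 usable); 192.168.203.64/27 (22 hosts, 30 usable)


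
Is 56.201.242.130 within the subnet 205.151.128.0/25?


Subnet network: 205.151.128.0
Test IP AND mask: 56.201.242.128
No, 56.201.242.130 is not in 205.151.128.0/25


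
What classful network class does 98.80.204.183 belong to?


First octet: 98
Binary: 01100010
0xxxxxxx -> Class A (1-126)
Class A, default mask 255.0.0.0 (/8)


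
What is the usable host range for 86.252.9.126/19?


Network: 86.252.0.0
Broadcast: 86.252.31.255
First usable = network + 1
Last usable = broadcast - 1
Range: 86.252.0.1 to 86.252.31.254


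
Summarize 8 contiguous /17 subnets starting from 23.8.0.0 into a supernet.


Original prefix: /17
Number of subnets: 8 = 2^3
New prefix = 17 - 3 = 14
Supernet: 23.8.0.0/14


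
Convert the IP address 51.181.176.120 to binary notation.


51 = 00110011
181 = 10110101
176 = 10110000
120 = 01111000
Binary: 00110011.10110101.10110000.01111000


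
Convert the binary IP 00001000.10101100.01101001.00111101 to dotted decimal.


00001000 = 8
10101100 = 172
01101001 = 105
00111101 = 61
IP: 8.172.105.61


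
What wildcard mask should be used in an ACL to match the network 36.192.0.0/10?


Subnet mask: 255.192.0.0
Wildcard = 255.255.255.255 - subnet mask
255 - 255 = 0
255 - 192 = 63
255 - 0 = 255
255 - 0 = 255
Wildcard: 0.63.255.255


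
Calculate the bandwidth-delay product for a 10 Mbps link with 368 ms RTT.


BDP = bandwidth * RTT
= 10 Mbps * 368 ms
= 10 * 1e6 * 368 / 1000 bits
= 3680000 bits
= 460000 bytes
= 449.2188 KB
BDP = 3680000 bits (460000 bytes)


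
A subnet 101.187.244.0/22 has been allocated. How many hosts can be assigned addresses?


Host bits = 32 - 22 = 10
Total addresses = 2^10 = 1024
Usable = total - 2 (network and broadcast)
Usable hosts: 1022


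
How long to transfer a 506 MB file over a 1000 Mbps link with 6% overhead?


Effective throughput = 1000 * (1 - 6/100) = 940 Mbps
File size in Mb = 506 * 8 = 4048 Mb
Time = 4048 / 940
Time = 4.3064 seconds


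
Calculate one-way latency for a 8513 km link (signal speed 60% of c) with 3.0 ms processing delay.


Speed = 0.6 * 3e5 km/s = 180000 km/s
Propagation delay = 8513 / 180000 = 0.0473 s = 47.2944 ms
Processing delay = 3.0 ms
Total one-way latency = 50.2944 ms


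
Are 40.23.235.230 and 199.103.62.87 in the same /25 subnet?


Mask: 255.255.255.128
40.23.235.230 AND mask = 40.23.235.128
199.103.62.87 AND mask = 199.103.62.0
No, different subnets (40.23.235.128 vs 199.103.62.0)


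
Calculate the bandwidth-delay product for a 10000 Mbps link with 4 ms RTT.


BDP = bandwidth * RTT
= 10000 Mbps * 4 ms
= 10000 * 1e6 * 4 / 1000 bits
= 40000000 bits
= 5000000 bytes
= 4882.8125 KB
BDP = 40000000 bits (5000000 bytes)


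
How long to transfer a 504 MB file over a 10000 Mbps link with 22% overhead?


Effective throughput = 10000 * (1 - 22/100) = 7800 Mbps
File size in Mb = 504 * 8 = 4032 Mb
Time = 4032 / 7800
Time = 0.5169 seconds


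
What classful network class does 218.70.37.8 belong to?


First octet: 218
Binary: 11011010
110xxxxx -> Class C (192-223)
Class C, default mask 255.255.255.0 (/24)


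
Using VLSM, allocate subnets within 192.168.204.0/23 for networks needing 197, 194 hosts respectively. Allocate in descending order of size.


197 hosts -> /24 (254 usable): 192.168.204.0/24
194 hosts -> /24 (254 usable): 192.168.205.0/24
Allocation: 192.168.204.0/24 (197 hosts, 254 usable); 192.168.205.0/24 (194 hosts, 254 usable)


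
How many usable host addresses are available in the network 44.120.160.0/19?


Host bits = 32 - 19 = 13
Total addresses = 2^13 = 8192
Usable = total - 2 (network and broadcast)
Usable hosts: 8190


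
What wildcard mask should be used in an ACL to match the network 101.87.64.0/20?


Subnet mask: 255.255.240.0
Wildcard = 255.255.255.255 - subnet mask
255 - 255 = 0
255 - 255 = 0
255 - 240 = 15
255 - 0 = 255
Wildcard: 0.0.15.255


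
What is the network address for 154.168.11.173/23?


IP:   10011010.10101000.00001011.10101101
Mask: 11111111.11111111.11111110.00000000
AND operation:
Net:  10011010.10101000.00001010.00000000
Network: 154.168.10.0/23


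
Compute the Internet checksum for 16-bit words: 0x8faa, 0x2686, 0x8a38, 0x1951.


Sum all words (with carry folding):
+ 0x8faa = 0x8faa
+ 0x2686 = 0xb630
+ 0x8a38 = 0x4069
+ 0x1951 = 0x59ba
One's complement: ~0x59ba
Checksum = 0xa645


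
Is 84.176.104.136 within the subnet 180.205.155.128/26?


Subnet network: 180.205.155.128
Test IP AND mask: 84.176.104.128
No, 84.176.104.136 is not in 180.205.155.128/26


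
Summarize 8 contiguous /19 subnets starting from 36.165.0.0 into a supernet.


Original prefix: /19
Number of subnets: 8 = 2^3
New prefix = 19 - 3 = 16
Supernet: 36.165.0.0/16


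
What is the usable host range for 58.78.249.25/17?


Network: 58.78.128.0
Broadcast: 58.78.255.255
First usable = network + 1
Last usable = broadcast - 1
Range: 58.78.128.1 to 58.78.255.254


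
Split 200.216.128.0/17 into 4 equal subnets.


New prefix = 17 + 2 = 19
Each subnet has 8192 addresses
  200.216.128.0/19
  200.216.160.0/19
  200.216.192.0/19
  200.216.224.0/19
Subnets: 200.216.128.0/19, 200.216.160.0/19, 200.216.192.0/19, 200.216.224.0/19


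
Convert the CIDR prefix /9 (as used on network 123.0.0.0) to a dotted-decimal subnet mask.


/9 means 9 network bits, 23 host bits
Binary: 11111111100000000000000000000000
Mask: 255.128.0.0


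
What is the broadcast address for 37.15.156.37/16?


Network: 37.15.0.0/16
Host bits = 16
Set all host bits to 1:
Broadcast: 37.15.255.255


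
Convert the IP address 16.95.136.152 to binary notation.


16 = 00010000
95 = 01011111
136 = 10001000
152 = 10011000
Binary: 00010000.01011111.10001000.10011000


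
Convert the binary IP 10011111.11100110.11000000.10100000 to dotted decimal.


10011111 = 159
11100110 = 230
11000000 = 192
10100000 = 160
IP: 159.230.192.160


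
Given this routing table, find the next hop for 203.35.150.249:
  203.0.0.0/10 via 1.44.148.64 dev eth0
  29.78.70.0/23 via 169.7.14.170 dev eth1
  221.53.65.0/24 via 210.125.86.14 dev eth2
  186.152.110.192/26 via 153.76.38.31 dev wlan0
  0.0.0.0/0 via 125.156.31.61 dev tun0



Longest prefix match for 203.35.150.249:
  /10 203.0.0.0: MATCH
  /23 29.78.70.0: no
  /24 221.53.65.0: no
  /26 186.152.110.192: no
  /0 0.0.0.0: MATCH
Selected: next-hop 1.44.148.64 via eth0 (matched /10)


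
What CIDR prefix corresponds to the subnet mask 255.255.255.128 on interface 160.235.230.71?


Binary: 11111111.11111111.11111111.10000000
Count leading 1s
Prefix: /25


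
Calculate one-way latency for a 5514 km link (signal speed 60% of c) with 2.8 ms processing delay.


Speed = 0.6 * 3e5 km/s = 180000 km/s
Propagation delay = 5514 / 180000 = 0.0306 s = 30.6333 ms
Processing delay = 2.8 ms
Total one-way latency = 33.4333 ms


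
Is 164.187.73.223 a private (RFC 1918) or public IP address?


RFC 1918 private ranges:
  10.0.0.0/8 (10.0.0.0 - 10.255.255.255)
  172.16.0.0/12 (172.16.0.0 - 172.31.255.255)
  192.168.0.0/16 (192.168.0.0 - 192.168.255.255)
Public (not in any RFC 1918 range)


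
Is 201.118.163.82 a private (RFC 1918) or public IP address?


RFC 1918 private ranges:
  10.0.0.0/8 (10.0.0.0 - 10.255.255.255)
  172.16.0.0/12 (172.16.0.0 - 172.31.255.255)
  192.168.0.0/16 (192.168.0.0 - 192.168.255.255)
Public (not in any RFC 1918 range)


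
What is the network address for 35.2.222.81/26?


IP:   00100011.00000010.11011110.01010001
Mask: 11111111.11111111.11111111.11000000
AND operation:
Net:  00100011.00000010.11011110.01000000
Network: 35.2.222.64/26


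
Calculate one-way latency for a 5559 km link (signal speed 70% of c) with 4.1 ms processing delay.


Speed = 0.7 * 3e5 km/s = 210000 km/s
Propagation delay = 5559 / 210000 = 0.0265 s = 26.4714 ms
Processing delay = 4.1 ms
Total one-way latency = 30.5714 ms
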